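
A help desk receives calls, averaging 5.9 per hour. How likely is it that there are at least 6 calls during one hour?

With mean μ = 5.9 per hour,
P(N ≥ 6) = 1 − P(N ≤ 5) = 1 − Σ_{j=0}^{5} e^(−μ) μ^j/j! ≈ 0.5381.

0.5381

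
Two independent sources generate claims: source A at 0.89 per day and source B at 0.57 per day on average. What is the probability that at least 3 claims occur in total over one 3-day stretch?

Independent Poisson processes superpose: combined rate λ = 0.89 + 0.57 = 1.46 per day.
Over the interval, μ = 1.46 × 3 = 4.38 (a 3-day stretch = 3 days).
P(N ≥ 3) = 1 − P(N ≤ 2) ≈ 0.8125.

0.8125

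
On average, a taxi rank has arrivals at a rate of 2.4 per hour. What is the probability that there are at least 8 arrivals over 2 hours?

0.1133

Over the interval, μ = 2.4 × 2 = 4.8 (2 hours).
P(N ≥ 8) = 1 − P(N ≤ 7) = 1 − Σ_{j=0}^{7} e^(−μ) μ^j/j! ≈ 0.1133.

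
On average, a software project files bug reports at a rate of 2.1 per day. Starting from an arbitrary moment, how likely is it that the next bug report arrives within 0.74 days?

0.7886

Inter-arrival times are exponential with rate λ = 2.1 per day.
P(T ≤ 0.74) = 1 − e^(−λt) = 1 − e^(−2.1 × 0.74) = 1 − e^(−1.554) ≈ 0.7886.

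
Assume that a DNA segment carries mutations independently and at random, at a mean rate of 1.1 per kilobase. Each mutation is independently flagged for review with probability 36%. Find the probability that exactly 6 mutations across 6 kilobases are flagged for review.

Thinning: the mutations that are flagged for review themselves form a Poisson process with rate 0.36 × 1.1 = 0.396 per kilobase.
Over the interval, μ = 0.396 × 6 = 2.376 (6 kilobases).
P(N = 6) = e^(−2.376) · 2.376^6/6! ≈ 0.0232.

0.0232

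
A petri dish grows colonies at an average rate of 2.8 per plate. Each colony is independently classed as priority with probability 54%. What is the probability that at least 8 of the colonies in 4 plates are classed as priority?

Thinning: the colonies that are classed as priority themselves form a Poisson process with rate 0.54 × 2.8 = 1.512 per plate.
Over the interval, μ = 1.512 × 4 = 6.048 (4 plates).
P(N ≥ 8) = 1 − P(N ≤ 7) ≈ 0.2627.

0.2627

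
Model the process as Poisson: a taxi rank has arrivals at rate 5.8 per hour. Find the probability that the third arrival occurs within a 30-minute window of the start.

0.5540

Over the interval, μ = 5.8 × 0.5 = 2.9 (a 30-minute window = 0.5 hours).
The third arrival falls in the interval iff at least 3 events occur there: P(S_3 ≤ t) = P(N ≥ 3) = 1 − P(N ≤ 2) ≈ 0.5540.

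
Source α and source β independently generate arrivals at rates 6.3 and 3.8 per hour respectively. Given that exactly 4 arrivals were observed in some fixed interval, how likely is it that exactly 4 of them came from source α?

Given the total, each event is independently from source α with probability p = λ_α/(λ_α+λ_β) = 6.3/10.1 ≈ 0.6238.
So K ~ Binomial(4, 6.3/10.1): P(K = 4) = C(4,4) · (6.3/10.1)^4 · (3.8/10.1)^0 ≈ 0.1514.

0.1514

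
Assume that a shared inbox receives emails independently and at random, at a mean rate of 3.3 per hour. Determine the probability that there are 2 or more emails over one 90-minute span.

Over the interval, μ = 3.3 × 1.5 = 4.95 (a 90-minute span = 1.5 hours).
P(N ≥ 2) = 1 − P(N ≤ 1) = 1 − Σ_{j=0}^{1} e^(−μ) μ^j/j! ≈ 0.9579.

0.9579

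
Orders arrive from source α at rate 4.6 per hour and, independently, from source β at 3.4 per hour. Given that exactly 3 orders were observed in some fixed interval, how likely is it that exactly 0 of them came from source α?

0.0768

Given the total, each event is independently from source α with probability p = λ_α/(λ_α+λ_β) = 4.6/8 = 0.5750.
So K ~ Binomial(3, 4.6/8): P(K = 0) = C(3,0) · (4.6/8)^0 · (3.4/8)^3 ≈ 0.0768.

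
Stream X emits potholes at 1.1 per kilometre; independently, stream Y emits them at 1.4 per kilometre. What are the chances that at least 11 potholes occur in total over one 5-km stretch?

Independent Poisson processes superpose: combined rate λ = 1.1 + 1.4 = 2.5 per kilometre.
Over the interval, μ = 2.5 × 5 = 12.5 (a 5-km stretch = 5 kilometres).
P(N ≥ 11) = 1 − P(N ≤ 10) ≈ 0.7029.

0.7029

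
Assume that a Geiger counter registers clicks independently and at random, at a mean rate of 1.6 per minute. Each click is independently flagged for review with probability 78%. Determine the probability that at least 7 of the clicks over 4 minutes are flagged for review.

Thinning: the clicks that are flagged for review themselves form a Poisson process with rate 0.78 × 1.6 = 1.248 per minute.
Over the interval, μ = 1.248 × 4 = 4.992 (4 minutes).
P(N ≥ 7) = 1 − P(N ≤ 6) ≈ 0.2366.

0.2366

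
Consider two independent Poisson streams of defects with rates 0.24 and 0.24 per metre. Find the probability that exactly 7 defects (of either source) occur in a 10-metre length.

0.0959

Independent Poisson processes superpose: combined rate λ = 0.24 + 0.24 = 0.48 per metre.
Over the interval, μ = 0.48 × 10 = 4.8 (a 10-metre length = 10 metres).
P(N = 7) = e^(−4.8) · 4.8^7/7! ≈ 0.0959.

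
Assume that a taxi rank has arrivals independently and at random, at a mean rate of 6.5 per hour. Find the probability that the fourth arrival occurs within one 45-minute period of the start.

0.7170

Over the interval, μ = 6.5 × 0.75 = 4.875 (a 45-minute period = 0.75 hours).
The fourth arrival falls in the interval iff at least 4 events occur there: P(S_4 ≤ t) = P(N ≥ 4) = 1 − P(N ≤ 3) ≈ 0.7170.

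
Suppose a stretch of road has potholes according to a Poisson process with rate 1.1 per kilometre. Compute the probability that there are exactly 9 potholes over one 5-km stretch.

Over the interval, μ = 1.1 × 5 = 5.5 (a 5-km stretch = 5 kilometres).
P(N = 9) = e^(−μ) μ^9/9! = e^(−5.5) · 5.5^9/362880 ≈ 0.0519.

0.0519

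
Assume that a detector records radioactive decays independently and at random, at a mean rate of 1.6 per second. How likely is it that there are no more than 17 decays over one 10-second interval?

Over the interval, μ = 1.6 × 10 = 16 (a 10-second interval = 10 seconds).
P(N ≤ 17) = Σ_{j=0}^{17} e^(−μ) μ^j/j! ≈ 0.6593.

0.6593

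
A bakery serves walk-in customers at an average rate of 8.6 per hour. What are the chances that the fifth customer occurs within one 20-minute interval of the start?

Over the interval, μ = 8.6 × 1/3 ≈ 2.86667 (a 20-minute interval = 1/3 hours).
The fifth arrival falls in the interval iff at least 5 events occur there: P(S_5 ≤ t) = P(N ≥ 5) = 1 − P(N ≤ 4) ≈ 0.1629.

0.1629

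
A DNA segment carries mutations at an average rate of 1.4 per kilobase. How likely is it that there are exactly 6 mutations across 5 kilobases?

Over the interval, μ = 1.4 × 5 = 7 (5 kilobases).
P(N = 6) = e^(−μ) μ^6/6! = e^(−7) · 7^6/720 ≈ 0.1490.

0.1490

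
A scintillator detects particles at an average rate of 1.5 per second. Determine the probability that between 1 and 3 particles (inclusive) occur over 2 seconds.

Over the interval, μ = 1.5 × 2 = 3 (2 seconds).
P(1 ≤ N ≤ 3) = Σ_{j=1}^{3} e^(−3) · 3^j/j! ≈ 0.5974.

0.5974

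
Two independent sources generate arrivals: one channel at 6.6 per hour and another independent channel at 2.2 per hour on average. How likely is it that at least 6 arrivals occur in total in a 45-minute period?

Independent Poisson processes superpose: combined rate λ = 6.6 + 2.2 = 8.8 per hour.
Over the interval, μ = 8.8 × 0.75 = 6.6 (a 45-minute period = 0.75 hours).
P(N ≥ 6) = 1 − P(N ≤ 5) ≈ 0.6453.

0.6453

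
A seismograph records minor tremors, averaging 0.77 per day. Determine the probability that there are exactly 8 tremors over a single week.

Over the interval, μ = 0.77 × 7 = 5.39 (a week = 7 days).
P(N = 8) = e^(−μ) μ^8/8! = e^(−5.39) · 5.39^8/40320 ≈ 0.0806.

0.0806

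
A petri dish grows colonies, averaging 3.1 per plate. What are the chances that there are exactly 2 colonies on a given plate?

0.2165

With mean μ = 3.1 per plate,
P(N = 2) = e^(−μ) μ^2/2! = e^(−3.1) · 3.1^2/2 ≈ 0.2165.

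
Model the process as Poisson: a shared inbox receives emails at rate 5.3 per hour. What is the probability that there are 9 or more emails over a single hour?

With mean μ = 5.3 per hour,
P(N ≥ 9) = 1 − P(N ≤ 8) = 1 − Σ_{j=0}^{8} e^(−μ) μ^j/j! ≈ 0.0894.

0.0894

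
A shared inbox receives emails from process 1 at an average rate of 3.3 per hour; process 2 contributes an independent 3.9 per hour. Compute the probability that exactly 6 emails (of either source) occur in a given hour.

0.1445

Independent Poisson processes superpose: combined rate λ = 3.3 + 3.9 = 7.2 per hour.
So μ = 7.2.
P(N = 6) = e^(−7.2) · 7.2^6/6! ≈ 0.1445.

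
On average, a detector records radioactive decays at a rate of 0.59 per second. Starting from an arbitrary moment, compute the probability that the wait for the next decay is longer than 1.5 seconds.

The wait for the next event is exponential with rate λ = 0.59 per second.
P(T > 1.5) = e^(−λt) = e^(−0.59 × 1.5) = e^(−0.885) ≈ 0.4127.

0.4127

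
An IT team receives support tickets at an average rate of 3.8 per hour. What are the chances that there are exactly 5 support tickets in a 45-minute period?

0.0906

Over the interval, μ = 3.8 × 0.75 = 2.85 (a 45-minute period = 0.75 hours).
P(N = 5) = e^(−μ) μ^5/5! = e^(−2.85) · 2.85^5/120 ≈ 0.0906.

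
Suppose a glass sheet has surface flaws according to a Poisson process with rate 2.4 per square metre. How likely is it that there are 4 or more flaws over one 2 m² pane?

Over the interval, μ = 2.4 × 2 = 4.8 (a 2 m² pane = 2 square metres).
P(N ≥ 4) = 1 − P(N ≤ 3) = 1 − Σ_{j=0}^{3} e^(−μ) μ^j/j! ≈ 0.7058.

0.7058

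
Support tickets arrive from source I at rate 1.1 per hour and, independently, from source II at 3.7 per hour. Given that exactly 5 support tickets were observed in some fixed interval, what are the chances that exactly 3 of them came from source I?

0.0715

Given the total, each event is independently from source I with probability p = λ_I/(λ_I+λ_II) = 1.1/4.8 ≈ 0.2292.
So K ~ Binomial(5, 1.1/4.8): P(K = 3) = C(5,3) · (1.1/4.8)^3 · (3.7/4.8)^2 ≈ 0.0715.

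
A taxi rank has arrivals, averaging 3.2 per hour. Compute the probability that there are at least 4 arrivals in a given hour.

0.3975

With mean μ = 3.2 per hour,
P(N ≥ 4) = 1 − P(N ≤ 3) = 1 − Σ_{j=0}^{3} e^(−μ) μ^j/j! ≈ 0.3975.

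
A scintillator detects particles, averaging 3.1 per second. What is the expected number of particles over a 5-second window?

15.5

E[N] = λt = 3.1 × 5 = 15.5 (a 5-second window = 5 seconds).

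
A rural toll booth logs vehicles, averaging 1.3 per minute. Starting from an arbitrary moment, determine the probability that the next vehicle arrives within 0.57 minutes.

0.5234

Inter-arrival times are exponential with rate λ = 1.3 per minute.
P(T ≤ 0.57) = 1 − e^(−λt) = 1 − e^(−1.3 × 0.57) = 1 − e^(−0.741) ≈ 0.5234.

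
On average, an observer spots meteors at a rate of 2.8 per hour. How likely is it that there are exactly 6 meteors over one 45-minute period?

0.0146

Over the interval, μ = 2.8 × 0.75 = 2.1 (a 45-minute period = 0.75 hours).
P(N = 6) = e^(−μ) μ^6/6! = e^(−2.1) · 2.1^6/720 ≈ 0.0146.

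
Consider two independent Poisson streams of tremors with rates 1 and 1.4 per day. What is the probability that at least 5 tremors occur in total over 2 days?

0.5237

Independent Poisson processes superpose: combined rate λ = 1 + 1.4 = 2.4 per day.
Over the interval, μ = 2.4 × 2 = 4.8 (2 days).
P(N ≥ 5) = 1 − P(N ≤ 4) ≈ 0.5237.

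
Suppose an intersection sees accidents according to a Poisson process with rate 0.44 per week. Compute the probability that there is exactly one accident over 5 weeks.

0.2438

Over the interval, μ = 0.44 × 5 = 2.2 (5 weeks).
P(N = 1) = e^(−μ) μ^1/1! = e^(−2.2) · 2.2^1/1 ≈ 0.2438.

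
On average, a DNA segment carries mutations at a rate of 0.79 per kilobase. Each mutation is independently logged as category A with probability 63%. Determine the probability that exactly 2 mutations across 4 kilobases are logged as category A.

Thinning: the mutations that are logged as category A themselves form a Poisson process with rate 0.63 × 0.79 = 0.4977 per kilobase.
Over the interval, μ = 0.4977 × 4 = 1.9908 (4 kilobases).
P(N = 2) = e^(−1.9908) · 1.9908^2/2! ≈ 0.2707.

0.2707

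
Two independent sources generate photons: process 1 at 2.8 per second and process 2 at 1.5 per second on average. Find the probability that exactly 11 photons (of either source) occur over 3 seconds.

Independent Poisson processes superpose: combined rate λ = 2.8 + 1.5 = 4.3 per second.
Over the interval, μ = 4.3 × 3 = 12.9 (3 seconds).
P(N = 11) = e^(−12.9) · 12.9^11/11! ≈ 0.1030.

0.1030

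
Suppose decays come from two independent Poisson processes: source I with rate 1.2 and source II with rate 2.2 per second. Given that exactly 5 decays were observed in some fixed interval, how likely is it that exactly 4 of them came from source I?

Given the total, each event is independently from source I with probability p = λ_I/(λ_I+λ_II) = 1.2/3.4 ≈ 0.3529.
So K ~ Binomial(5, 1.2/3.4): P(K = 4) = C(5,4) · (1.2/3.4)^4 · (2.2/3.4)^1 ≈ 0.0502.

0.0502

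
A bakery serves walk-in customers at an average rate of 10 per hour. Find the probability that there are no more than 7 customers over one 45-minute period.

0.5246

Over the interval, μ = 10 × 0.75 = 7.5 (a 45-minute period = 0.75 hours).
P(N ≤ 7) = Σ_{j=0}^{7} e^(−μ) μ^j/j! ≈ 0.5246.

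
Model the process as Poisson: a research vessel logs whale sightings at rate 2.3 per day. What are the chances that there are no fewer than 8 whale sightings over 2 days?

0.0951

Over the interval, μ = 2.3 × 2 = 4.6 (2 days).
P(N ≥ 8) = 1 − P(N ≤ 7) = 1 − Σ_{j=0}^{7} e^(−μ) μ^j/j! ≈ 0.0951.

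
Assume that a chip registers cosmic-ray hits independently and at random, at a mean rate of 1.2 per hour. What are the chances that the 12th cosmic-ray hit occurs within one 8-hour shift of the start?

0.2588

Over the interval, μ = 1.2 × 8 = 9.6 (an 8-hour shift = 8 hours).
The 12th arrival falls in the interval iff at least 12 events occur there: P(S_12 ≤ t) = P(N ≥ 12) = 1 − P(N ≤ 11) ≈ 0.2588.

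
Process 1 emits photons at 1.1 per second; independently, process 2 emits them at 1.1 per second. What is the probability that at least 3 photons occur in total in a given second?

Independent Poisson processes superpose: combined rate λ = 1.1 + 1.1 = 2.2 per second.
So μ = 2.2.
P(N ≥ 3) = 1 − P(N ≤ 2) ≈ 0.3773.

0.3773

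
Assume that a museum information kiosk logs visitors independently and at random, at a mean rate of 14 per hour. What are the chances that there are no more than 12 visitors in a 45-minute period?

0.7420

Over the interval, μ = 14 × 0.75 = 10.5 (a 45-minute period = 0.75 hours).
P(N ≤ 12) = Σ_{j=0}^{12} e^(−μ) μ^j/j! ≈ 0.7420.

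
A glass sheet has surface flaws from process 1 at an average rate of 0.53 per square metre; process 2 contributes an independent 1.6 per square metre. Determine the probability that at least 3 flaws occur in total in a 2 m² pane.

0.7976

Independent Poisson processes superpose: combined rate λ = 0.53 + 1.6 = 2.13 per square metre.
Over the interval, μ = 2.13 × 2 = 4.26 (a 2 m² pane = 2 square metres).
P(N ≥ 3) = 1 − P(N ≤ 2) ≈ 0.7976.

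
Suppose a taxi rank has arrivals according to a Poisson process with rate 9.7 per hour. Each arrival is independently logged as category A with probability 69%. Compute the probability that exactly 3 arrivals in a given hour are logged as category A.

Thinning: the arrivals that are logged as category A themselves form a Poisson process with rate 0.69 × 9.7 = 6.693 per hour.
So μ = 6.693.
P(N = 3) = e^(−6.693) · 6.693^3/3! ≈ 0.0619.

0.0619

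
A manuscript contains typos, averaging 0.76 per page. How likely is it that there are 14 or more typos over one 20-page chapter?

Over the interval, μ = 0.76 × 20 = 15.2 (a 20-page chapter = 20 pages).
P(N ≥ 14) = 1 − P(N ≤ 13) = 1 − Σ_{j=0}^{13} e^(−μ) μ^j/j! ≈ 0.6556.

0.6556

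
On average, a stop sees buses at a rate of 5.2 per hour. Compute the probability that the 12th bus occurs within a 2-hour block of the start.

0.3495

Over the interval, μ = 5.2 × 2 = 10.4 (a 2-hour block = 2 hours).
The 12th arrival falls in the interval iff at least 12 events occur there: P(S_12 ≤ t) = P(N ≥ 12) = 1 − P(N ≤ 11) ≈ 0.3495.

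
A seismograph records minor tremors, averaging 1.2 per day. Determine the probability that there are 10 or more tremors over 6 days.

Over the interval, μ = 1.2 × 6 = 7.2 (6 days).
P(N ≥ 10) = 1 − P(N ≤ 9) = 1 − Σ_{j=0}^{9} e^(−μ) μ^j/j! ≈ 0.1904.

0.1904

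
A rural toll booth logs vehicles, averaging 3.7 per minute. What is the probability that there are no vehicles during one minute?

0.0247

With mean μ = 3.7 per minute,
P(N = 0) = e^(−μ) μ^0/0! = e^(−3.7) · 3.7^0/1 ≈ 0.0247.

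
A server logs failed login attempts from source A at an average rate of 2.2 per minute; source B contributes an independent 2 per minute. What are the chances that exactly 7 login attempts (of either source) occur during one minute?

Independent Poisson processes superpose: combined rate λ = 2.2 + 2 = 4.2 per minute.
So μ = 4.2.
P(N = 7) = e^(−4.2) · 4.2^7/7! ≈ 0.0686.

0.0686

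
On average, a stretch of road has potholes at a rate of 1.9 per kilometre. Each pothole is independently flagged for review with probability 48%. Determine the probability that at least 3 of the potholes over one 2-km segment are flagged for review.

Thinning: the potholes that are flagged for review themselves form a Poisson process with rate 0.48 × 1.9 = 0.912 per kilometre.
Over the interval, μ = 0.912 × 2 = 1.824 (a 2-km segment = 2 kilometres).
P(N ≥ 3) = 1 − P(N ≤ 2) ≈ 0.2758.

0.2758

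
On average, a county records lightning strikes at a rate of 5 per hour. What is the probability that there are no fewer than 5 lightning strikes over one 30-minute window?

0.1088

Over the interval, μ = 5 × 0.5 = 2.5 (a 30-minute window = 0.5 hours).
P(N ≥ 5) = 1 − P(N ≤ 4) = 1 − Σ_{j=0}^{4} e^(−μ) μ^j/j! ≈ 0.1088.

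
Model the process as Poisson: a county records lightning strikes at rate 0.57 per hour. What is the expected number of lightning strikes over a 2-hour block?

1.14

E[N] = λt = 0.57 × 2 = 1.14 (a 2-hour block = 2 hours).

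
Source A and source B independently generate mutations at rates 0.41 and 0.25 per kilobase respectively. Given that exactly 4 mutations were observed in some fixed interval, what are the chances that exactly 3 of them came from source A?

Given the total, each event is independently from source A with probability p = λ_A/(λ_A+λ_B) = 0.41/0.66 ≈ 0.6212.
So K ~ Binomial(4, 0.41/0.66): P(K = 3) = C(4,3) · (0.41/0.66)^3 · (0.25/0.66)^1 ≈ 0.3632.

0.3632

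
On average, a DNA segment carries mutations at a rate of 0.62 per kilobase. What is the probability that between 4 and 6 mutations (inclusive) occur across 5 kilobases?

0.3364

Over the interval, μ = 0.62 × 5 = 3.1 (5 kilobases).
P(4 ≤ N ≤ 6) = Σ_{j=4}^{6} e^(−3.1) · 3.1^j/j! ≈ 0.3364.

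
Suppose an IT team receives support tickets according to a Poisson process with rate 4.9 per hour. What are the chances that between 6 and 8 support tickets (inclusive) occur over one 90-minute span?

Over the interval, μ = 4.9 × 1.5 = 7.35 (a 90-minute span = 1.5 hours).
P(6 ≤ N ≤ 8) = Σ_{j=6}^{8} e^(−7.35) · 7.35^j/j! ≈ 0.4242.

0.4242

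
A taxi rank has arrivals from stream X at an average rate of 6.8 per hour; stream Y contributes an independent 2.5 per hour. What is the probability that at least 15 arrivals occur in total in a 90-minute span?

0.4243

Independent Poisson processes superpose: combined rate λ = 6.8 + 2.5 = 9.3 per hour.
Over the interval, μ = 9.3 × 1.5 = 13.95 (a 90-minute span = 1.5 hours).
P(N ≥ 15) = 1 − P(N ≤ 14) ≈ 0.4243.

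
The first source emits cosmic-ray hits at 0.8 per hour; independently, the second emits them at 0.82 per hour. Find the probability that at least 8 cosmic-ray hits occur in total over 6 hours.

0.7535

Independent Poisson processes superpose: combined rate λ = 0.8 + 0.82 = 1.62 per hour.
Over the interval, μ = 1.62 × 6 = 9.72 (6 hours).
P(N ≥ 8) = 1 − P(N ≤ 7) ≈ 0.7535.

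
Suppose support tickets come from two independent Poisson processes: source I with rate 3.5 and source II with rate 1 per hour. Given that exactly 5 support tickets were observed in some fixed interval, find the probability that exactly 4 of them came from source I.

0.4066

Given the total, each event is independently from source I with probability p = λ_I/(λ_I+λ_II) = 3.5/4.5 ≈ 0.7778.
So K ~ Binomial(5, 3.5/4.5): P(K = 4) = C(5,4) · (3.5/4.5)^4 · (1/4.5)^1 ≈ 0.4066.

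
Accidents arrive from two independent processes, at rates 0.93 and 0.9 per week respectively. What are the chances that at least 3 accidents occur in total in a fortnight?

Independent Poisson processes superpose: combined rate λ = 0.93 + 0.9 = 1.83 per week.
Over the interval, μ = 1.83 × 2 = 3.66 (a fortnight = 2 weeks).
P(N ≥ 3) = 1 − P(N ≤ 2) ≈ 0.7077.

0.7077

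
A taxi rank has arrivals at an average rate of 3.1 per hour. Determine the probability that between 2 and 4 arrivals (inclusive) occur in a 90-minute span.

Over the interval, μ = 3.1 × 1.5 = 4.65 (a 90-minute span = 1.5 hours).
P(2 ≤ N ≤ 4) = Σ_{j=2}^{4} e^(−4.65) · 4.65^j/j! ≈ 0.4499.

0.4499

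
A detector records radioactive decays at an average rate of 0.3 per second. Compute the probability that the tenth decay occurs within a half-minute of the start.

Over the interval, μ = 0.3 × 30 = 9 (a half-minute = 30 seconds).
The tenth arrival falls in the interval iff at least 10 events occur there: P(S_10 ≤ t) = P(N ≥ 10) = 1 − P(N ≤ 9) ≈ 0.4126.

0.4126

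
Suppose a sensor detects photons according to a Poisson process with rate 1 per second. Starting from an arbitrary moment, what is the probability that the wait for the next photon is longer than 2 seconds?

0.1353

The wait for the next event is exponential with rate λ = 1 per second.
P(T > 2) = e^(−λt) = e^(−1 × 2) = e^(−2) ≈ 0.1353.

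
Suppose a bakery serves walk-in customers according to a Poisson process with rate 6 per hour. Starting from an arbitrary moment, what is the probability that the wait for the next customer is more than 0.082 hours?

0.6114

The wait for the next event is exponential with rate λ = 6 per hour.
P(T > 0.082) = e^(−λt) = e^(−6 × 0.082) = e^(−0.492) ≈ 0.6114.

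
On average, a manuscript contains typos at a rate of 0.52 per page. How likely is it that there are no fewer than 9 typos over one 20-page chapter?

0.7104

Over the interval, μ = 0.52 × 20 = 10.4 (a 20-page chapter = 20 pages).
P(N ≥ 9) = 1 − P(N ≤ 8) = 1 − Σ_{j=0}^{8} e^(−μ) μ^j/j! ≈ 0.7104.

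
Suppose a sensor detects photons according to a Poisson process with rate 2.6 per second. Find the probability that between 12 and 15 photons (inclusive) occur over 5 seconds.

Over the interval, μ = 2.6 × 5 = 13 (5 seconds).
P(12 ≤ N ≤ 15) = Σ_{j=12}^{15} e^(−13) · 13^j/j! ≈ 0.4104.

0.4104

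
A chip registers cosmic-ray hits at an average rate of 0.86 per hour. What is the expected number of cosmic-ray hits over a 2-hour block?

1.72

E[N] = λt = 0.86 × 2 = 1.72 (a 2-hour block = 2 hours).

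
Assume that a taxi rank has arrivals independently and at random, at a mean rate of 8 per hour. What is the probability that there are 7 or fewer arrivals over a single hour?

0.4530

With mean μ = 8 per hour,
P(N ≤ 7) = Σ_{j=0}^{7} e^(−μ) μ^j/j! ≈ 0.4530.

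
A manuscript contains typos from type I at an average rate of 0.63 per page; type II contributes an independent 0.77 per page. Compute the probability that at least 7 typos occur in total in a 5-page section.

0.5503

Independent Poisson processes superpose: combined rate λ = 0.63 + 0.77 = 1.4 per page.
Over the interval, μ = 1.4 × 5 = 7 (a 5-page section = 5 pages).
P(N ≥ 7) = 1 − P(N ≤ 6) ≈ 0.5503.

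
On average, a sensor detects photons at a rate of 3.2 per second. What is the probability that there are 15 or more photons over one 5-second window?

Over the interval, μ = 3.2 × 5 = 16 (a 5-second window = 5 seconds).
P(N ≥ 15) = 1 − P(N ≤ 14) = 1 − Σ_{j=0}^{14} e^(−μ) μ^j/j! ≈ 0.6325.

0.6325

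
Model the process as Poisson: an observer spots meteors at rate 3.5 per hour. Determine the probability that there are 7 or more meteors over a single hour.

0.0653

With mean μ = 3.5 per hour,
P(N ≥ 7) = 1 − P(N ≤ 6) = 1 − Σ_{j=0}^{6} e^(−μ) μ^j/j! ≈ 0.0653.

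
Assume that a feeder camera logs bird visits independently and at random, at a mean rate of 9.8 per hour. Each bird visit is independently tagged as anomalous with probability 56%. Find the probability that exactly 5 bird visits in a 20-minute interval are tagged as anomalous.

0.0274

Thinning: the bird visits that are tagged as anomalous themselves form a Poisson process with rate 0.56 × 9.8 = 5.488 per hour.
Over the interval, μ = 5.488 × 1/3 ≈ 1.82933 (a 20-minute interval = 1/3 hours).
P(N = 5) = e^(−1.82933) · 1.82933^5/5! ≈ 0.0274.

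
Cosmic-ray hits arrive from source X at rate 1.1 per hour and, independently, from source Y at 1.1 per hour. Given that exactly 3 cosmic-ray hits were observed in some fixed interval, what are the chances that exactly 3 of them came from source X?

Given the total, each event is independently from source X with probability p = λ_X/(λ_X+λ_Y) = 1.1/2.2 = 0.5000.
So K ~ Binomial(3, 1.1/2.2): P(K = 3) = C(3,3) · (1.1/2.2)^3 · (1.1/2.2)^0 ≈ 0.1250.

0.1250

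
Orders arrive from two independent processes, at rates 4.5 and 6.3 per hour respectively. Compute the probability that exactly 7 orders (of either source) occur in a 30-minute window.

0.1200

Independent Poisson processes superpose: combined rate λ = 4.5 + 6.3 = 10.8 per hour.
Over the interval, μ = 10.8 × 0.5 = 5.4 (a 30-minute window = 0.5 hours).
P(N = 7) = e^(−5.4) · 5.4^7/7! ≈ 0.1200.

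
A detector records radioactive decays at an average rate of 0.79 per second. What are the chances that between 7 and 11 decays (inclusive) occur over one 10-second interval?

Over the interval, μ = 0.79 × 10 = 7.9 (a 10-second interval = 10 seconds).
P(7 ≤ N ≤ 11) = Σ_{j=7}^{11} e^(−7.9) · 7.9^j/j! ≈ 0.5694.

0.5694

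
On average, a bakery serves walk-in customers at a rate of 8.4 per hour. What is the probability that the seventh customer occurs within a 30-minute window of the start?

Over the interval, μ = 8.4 × 0.5 = 4.2 (a 30-minute window = 0.5 hours).
The seventh arrival falls in the interval iff at least 7 events occur there: P(S_7 ≤ t) = P(N ≥ 7) = 1 − P(N ≤ 6) ≈ 0.1325.

0.1325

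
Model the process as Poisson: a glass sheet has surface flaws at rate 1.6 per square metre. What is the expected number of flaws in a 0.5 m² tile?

0.8

E[N] = λt = 1.6 × 0.5 = 0.8 (a 0.5 m² tile = 0.5 square metres).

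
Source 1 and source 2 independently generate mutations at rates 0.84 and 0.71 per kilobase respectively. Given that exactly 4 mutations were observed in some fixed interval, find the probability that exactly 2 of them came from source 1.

Given the total, each event is independently from source 1 with probability p = λ_1/(λ_1+λ_2) = 0.84/1.55 ≈ 0.5419.
So K ~ Binomial(4, 0.84/1.55): P(K = 2) = C(4,2) · (0.84/1.55)^2 · (0.71/1.55)^2 ≈ 0.3697.

0.3697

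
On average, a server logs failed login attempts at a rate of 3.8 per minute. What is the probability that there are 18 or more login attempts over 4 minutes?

Over the interval, μ = 3.8 × 4 = 15.2 (4 minutes).
P(N ≥ 18) = 1 − P(N ≤ 17) = 1 − Σ_{j=0}^{17} e^(−μ) μ^j/j! ≈ 0.2683.

0.2683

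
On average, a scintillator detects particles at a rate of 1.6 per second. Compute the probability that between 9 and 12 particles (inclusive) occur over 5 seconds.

0.3437

Over the interval, μ = 1.6 × 5 = 8 (5 seconds).
P(9 ≤ N ≤ 12) = Σ_{j=9}^{12} e^(−8) · 8^j/j! ≈ 0.3437.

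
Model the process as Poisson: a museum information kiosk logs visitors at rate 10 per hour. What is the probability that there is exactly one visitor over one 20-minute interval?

Over the interval, μ = 10 × 1/3 ≈ 3.33333 (a 20-minute interval = 1/3 hours).
P(N = 1) = e^(−μ) μ^1/1! = e^(−3.33333) · 3.33333^1/1 ≈ 0.1189.

0.1189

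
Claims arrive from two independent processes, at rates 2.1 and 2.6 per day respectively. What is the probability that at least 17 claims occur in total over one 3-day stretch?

Independent Poisson processes superpose: combined rate λ = 2.1 + 2.6 = 4.7 per day.
Over the interval, μ = 4.7 × 3 = 14.1 (a 3-day stretch = 3 days).
P(N ≥ 17) = 1 − P(N ≤ 16) ≈ 0.2528.

0.2528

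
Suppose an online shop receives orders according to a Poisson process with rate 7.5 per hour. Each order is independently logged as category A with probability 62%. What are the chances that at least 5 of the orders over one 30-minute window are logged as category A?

0.0867

Thinning: the orders that are logged as category A themselves form a Poisson process with rate 0.62 × 7.5 = 4.65 per hour.
Over the interval, μ = 4.65 × 0.5 = 2.325 (a 30-minute window = 0.5 hours).
P(N ≥ 5) = 1 − P(N ≤ 4) ≈ 0.0867.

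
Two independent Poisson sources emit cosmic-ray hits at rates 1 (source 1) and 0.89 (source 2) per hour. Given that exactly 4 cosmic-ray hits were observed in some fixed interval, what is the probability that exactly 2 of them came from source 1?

Given the total, each event is independently from source 1 with probability p = λ_1/(λ_1+λ_2) = 1/1.89 ≈ 0.5291.
So K ~ Binomial(4, 1/1.89): P(K = 2) = C(4,2) · (1/1.89)^2 · (0.89/1.89)^2 ≈ 0.3725.

0.3725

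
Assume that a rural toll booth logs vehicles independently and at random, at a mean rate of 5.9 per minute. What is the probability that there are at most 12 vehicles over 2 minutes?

Over the interval, μ = 5.9 × 2 = 11.8 (2 minutes).
P(N ≤ 12) = Σ_{j=0}^{12} e^(−μ) μ^j/j! ≈ 0.5988.

0.5988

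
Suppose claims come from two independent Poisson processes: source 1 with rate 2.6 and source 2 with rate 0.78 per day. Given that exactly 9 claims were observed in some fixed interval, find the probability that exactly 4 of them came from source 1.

Given the total, each event is independently from source 1 with probability p = λ_1/(λ_1+λ_2) = 2.6/3.38 ≈ 0.7692.
So K ~ Binomial(9, 2.6/3.38): P(K = 4) = C(9,4) · (2.6/3.38)^4 · (0.78/3.38)^5 ≈ 0.0289.

0.0289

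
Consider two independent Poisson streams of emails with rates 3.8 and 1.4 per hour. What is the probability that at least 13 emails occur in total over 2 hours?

0.2478

Independent Poisson processes superpose: combined rate λ = 3.8 + 1.4 = 5.2 per hour.
Over the interval, μ = 5.2 × 2 = 10.4 (2 hours).
P(N ≥ 13) = 1 − P(N ≤ 12) ≈ 0.2478.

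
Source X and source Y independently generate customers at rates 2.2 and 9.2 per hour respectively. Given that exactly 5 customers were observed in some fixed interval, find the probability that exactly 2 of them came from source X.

0.1957

Given the total, each event is independently from source X with probability p = λ_X/(λ_X+λ_Y) = 2.2/11.4 ≈ 0.1930.
So K ~ Binomial(5, 2.2/11.4): P(K = 2) = C(5,2) · (2.2/11.4)^2 · (9.2/11.4)^3 ≈ 0.1957.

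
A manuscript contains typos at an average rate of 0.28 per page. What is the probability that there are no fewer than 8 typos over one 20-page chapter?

Over the interval, μ = 0.28 × 20 = 5.6 (a 20-page chapter = 20 pages).
P(N ≥ 8) = 1 − P(N ≤ 7) = 1 − Σ_{j=0}^{7} e^(−μ) μ^j/j! ≈ 0.2030.

0.2030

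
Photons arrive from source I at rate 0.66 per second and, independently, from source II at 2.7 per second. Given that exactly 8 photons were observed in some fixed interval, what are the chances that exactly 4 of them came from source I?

0.0435

Given the total, each event is independently from source I with probability p = λ_I/(λ_I+λ_II) = 0.66/3.36 ≈ 0.1964.
So K ~ Binomial(8, 0.66/3.36): P(K = 4) = C(8,4) · (0.66/3.36)^4 · (2.7/3.36)^4 ≈ 0.0435.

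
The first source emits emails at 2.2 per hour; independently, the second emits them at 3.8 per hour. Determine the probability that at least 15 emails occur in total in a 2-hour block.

0.2280

Independent Poisson processes superpose: combined rate λ = 2.2 + 3.8 = 6 per hour.
Over the interval, μ = 6 × 2 = 12 (a 2-hour block = 2 hours).
P(N ≥ 15) = 1 − P(N ≤ 14) ≈ 0.2280.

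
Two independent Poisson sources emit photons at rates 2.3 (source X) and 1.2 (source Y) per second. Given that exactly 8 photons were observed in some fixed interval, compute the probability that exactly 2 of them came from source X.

Given the total, each event is independently from source X with probability p = λ_X/(λ_X+λ_Y) = 2.3/3.5 ≈ 0.6571.
So K ~ Binomial(8, 2.3/3.5): P(K = 2) = C(8,2) · (2.3/3.5)^2 · (1.2/3.5)^6 ≈ 0.0196.

0.0196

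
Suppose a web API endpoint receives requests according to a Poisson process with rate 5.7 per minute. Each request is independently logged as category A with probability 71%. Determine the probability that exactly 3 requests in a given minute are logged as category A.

0.1930

Thinning: the requests that are logged as category A themselves form a Poisson process with rate 0.71 × 5.7 = 4.047 per minute.
So μ = 4.047.
P(N = 3) = e^(−4.047) · 4.047^3/3! ≈ 0.1930.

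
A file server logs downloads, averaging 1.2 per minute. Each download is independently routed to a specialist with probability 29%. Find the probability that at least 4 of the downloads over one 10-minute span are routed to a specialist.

0.4590

Thinning: the downloads that are routed to a specialist themselves form a Poisson process with rate 0.29 × 1.2 = 0.348 per minute.
Over the interval, μ = 0.348 × 10 = 3.48 (a 10-minute span = 10 minutes).
P(N ≥ 4) = 1 − P(N ≤ 3) ≈ 0.4590.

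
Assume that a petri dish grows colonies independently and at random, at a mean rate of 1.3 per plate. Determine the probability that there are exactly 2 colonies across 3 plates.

0.1539

Over the interval, μ = 1.3 × 3 = 3.9 (3 plates).
P(N = 2) = e^(−μ) μ^2/2! = e^(−3.9) · 3.9^2/2 ≈ 0.1539.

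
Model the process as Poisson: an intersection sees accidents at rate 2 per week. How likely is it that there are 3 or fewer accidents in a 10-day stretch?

0.6792

Over the interval, μ = 2 × 10/7 ≈ 2.85714 (a 10-day stretch = 10/7 weeks).
P(N ≤ 3) = Σ_{j=0}^{3} e^(−μ) μ^j/j! ≈ 0.6792.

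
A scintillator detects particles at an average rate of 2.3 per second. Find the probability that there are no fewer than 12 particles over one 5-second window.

0.4802

Over the interval, μ = 2.3 × 5 = 11.5 (a 5-second window = 5 seconds).
P(N ≥ 12) = 1 − P(N ≤ 11) = 1 − Σ_{j=0}^{11} e^(−μ) μ^j/j! ≈ 0.4802.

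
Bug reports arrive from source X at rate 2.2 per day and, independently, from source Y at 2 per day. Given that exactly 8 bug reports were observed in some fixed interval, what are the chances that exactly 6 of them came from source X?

0.1311

Given the total, each event is independently from source X with probability p = λ_X/(λ_X+λ_Y) = 2.2/4.2 ≈ 0.5238.
So K ~ Binomial(8, 2.2/4.2): P(K = 6) = C(8,6) · (2.2/4.2)^6 · (2/4.2)^2 ≈ 0.1311.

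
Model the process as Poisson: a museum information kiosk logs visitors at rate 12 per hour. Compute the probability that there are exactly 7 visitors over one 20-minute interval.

Over the interval, μ = 12 × 1/3 = 4 (a 20-minute interval = 1/3 hours).
P(N = 7) = e^(−μ) μ^7/7! = e^(−4) · 4^7/5040 ≈ 0.0595.

0.0595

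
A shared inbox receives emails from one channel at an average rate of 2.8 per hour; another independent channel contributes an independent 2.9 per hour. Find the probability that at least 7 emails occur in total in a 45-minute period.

0.1412

Independent Poisson processes superpose: combined rate λ = 2.8 + 2.9 = 5.7 per hour.
Over the interval, μ = 5.7 × 0.75 = 4.275 (a 45-minute period = 0.75 hours).
P(N ≥ 7) = 1 − P(N ≤ 6) ≈ 0.1412.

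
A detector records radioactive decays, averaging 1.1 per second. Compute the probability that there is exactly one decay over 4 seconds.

0.0540

Over the interval, μ = 1.1 × 4 = 4.4 (4 seconds).
P(N = 1) = e^(−μ) μ^1/1! = e^(−4.4) · 4.4^1/1 ≈ 0.0540.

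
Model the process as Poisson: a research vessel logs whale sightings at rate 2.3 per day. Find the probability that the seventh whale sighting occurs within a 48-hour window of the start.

Over the interval, μ = 2.3 × 2 = 4.6 (a 48-hour window = 2 days).
The seventh arrival falls in the interval iff at least 7 events occur there: P(S_7 ≤ t) = P(N ≥ 7) = 1 − P(N ≤ 6) ≈ 0.1820.

0.1820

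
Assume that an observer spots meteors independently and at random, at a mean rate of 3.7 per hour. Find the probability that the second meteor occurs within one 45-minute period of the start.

Over the interval, μ = 3.7 × 0.75 = 2.775 (a 45-minute period = 0.75 hours).
The second arrival falls in the interval iff at least 2 events occur there: P(S_2 ≤ t) = P(N ≥ 2) = 1 − P(N ≤ 1) ≈ 0.7646.

0.7646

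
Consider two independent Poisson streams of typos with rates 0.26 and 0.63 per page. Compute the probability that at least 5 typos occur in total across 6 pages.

Independent Poisson processes superpose: combined rate λ = 0.26 + 0.63 = 0.89 per page.
Over the interval, μ = 0.89 × 6 = 5.34 (6 pages).
P(N ≥ 5) = 1 − P(N ≤ 4) ≈ 0.6170.

0.6170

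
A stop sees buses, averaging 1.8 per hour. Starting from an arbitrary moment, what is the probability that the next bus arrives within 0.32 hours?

Inter-arrival times are exponential with rate λ = 1.8 per hour.
P(T ≤ 0.32) = 1 − e^(−λt) = 1 − e^(−1.8 × 0.32) = 1 − e^(−0.576) ≈ 0.4379.

0.4379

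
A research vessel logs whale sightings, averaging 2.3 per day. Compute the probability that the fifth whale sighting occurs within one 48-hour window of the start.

0.4868

Over the interval, μ = 2.3 × 2 = 4.6 (a 48-hour window = 2 days).
The fifth arrival falls in the interval iff at least 5 events occur there: P(S_5 ≤ t) = P(N ≥ 5) = 1 − P(N ≤ 4) ≈ 0.4868.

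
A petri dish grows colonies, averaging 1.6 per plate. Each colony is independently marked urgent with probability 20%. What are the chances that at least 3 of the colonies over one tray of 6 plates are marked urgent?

0.3017

Thinning: the colonies that are marked urgent themselves form a Poisson process with rate 0.2 × 1.6 = 0.32 per plate.
Over the interval, μ = 0.32 × 6 = 1.92 (a tray of 6 plates = 6 plates).
P(N ≥ 3) = 1 − P(N ≤ 2) ≈ 0.3017.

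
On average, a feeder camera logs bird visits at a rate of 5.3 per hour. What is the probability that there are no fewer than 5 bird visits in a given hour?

0.6105

With mean μ = 5.3 per hour,
P(N ≥ 5) = 1 − P(N ≤ 4) = 1 − Σ_{j=0}^{4} e^(−μ) μ^j/j! ≈ 0.6105.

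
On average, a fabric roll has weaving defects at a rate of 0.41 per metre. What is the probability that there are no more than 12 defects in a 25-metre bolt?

0.7673

Over the interval, μ = 0.41 × 25 = 10.25 (a 25-metre bolt = 25 metres).
P(N ≤ 12) = Σ_{j=0}^{12} e^(−μ) μ^j/j! ≈ 0.7673.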